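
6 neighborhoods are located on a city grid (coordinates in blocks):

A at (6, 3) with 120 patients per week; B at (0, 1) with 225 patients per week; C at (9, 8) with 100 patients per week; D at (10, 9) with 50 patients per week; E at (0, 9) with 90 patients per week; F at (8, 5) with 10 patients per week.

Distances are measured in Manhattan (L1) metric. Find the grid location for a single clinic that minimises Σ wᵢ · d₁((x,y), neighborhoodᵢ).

(0, 3)

Manhattan distance separates: Σwᵢ(|x−xᵢ|+|y−yᵢ|) = Σwᵢ|x−xᵢ| + Σwᵢ|y−yᵢ|, so x and y are optimised independently as 1-D weighted medians.
Total weight W = 595; half = 297.5.
x-coordinate, sorted with cumulative weight:
  x=0 (B, w=225) cum 225
  x=0 (E, w=90) cum 315  ← median
  x=6 (A, w=120) cum 435
  x=8 (F, w=10) cum 445
  x=9 (C, w=100) cum 545
  x=10 (D, w=50) cum 595
⇒ x* = 0
y-coordinate, sorted with cumulative weight:
  y=1 (B, w=225) cum 225
  y=3 (A, w=120) cum 345  ← median
  y=5 (F, w=10) cum 355
  y=8 (C, w=100) cum 455
  y=9 (D, w=50) cum 505
  y=9 (E, w=90) cum 595
⇒ y* = 3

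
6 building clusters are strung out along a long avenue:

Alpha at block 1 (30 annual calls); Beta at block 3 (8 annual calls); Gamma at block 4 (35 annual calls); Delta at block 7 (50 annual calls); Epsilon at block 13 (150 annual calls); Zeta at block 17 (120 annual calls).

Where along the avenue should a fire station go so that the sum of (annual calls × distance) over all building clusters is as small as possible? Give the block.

For a sum of weighted absolute distances on a line, the optimum is the weighted median (not the mean). Total weight W = 393; half-weight = 196.5.
Sort by position and accumulate weight:
  block 1 (Alpha, w=30) → cum 30
  block 3 (Beta, w=8) → cum 38
  block 4 (Gamma, w=35) → cum 73
  block 7 (Delta, w=50) → cum 123
  block 13 (Epsilon, w=150) → cum 273  ≥ 196.5 → median here
  block 17 (Zeta, w=120) → cum 393
Optimal location: block 13.

x = 13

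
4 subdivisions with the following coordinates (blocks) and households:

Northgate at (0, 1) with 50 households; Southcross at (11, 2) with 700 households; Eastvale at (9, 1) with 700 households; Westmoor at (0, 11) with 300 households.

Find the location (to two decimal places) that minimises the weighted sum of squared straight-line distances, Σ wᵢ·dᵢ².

The minimiser of Σwᵢ‖p−pᵢ‖² is the weighted centroid p* = (Σwᵢpᵢ)/(Σwᵢ).
Σwᵢ = 1750.
Σwᵢxᵢ = 50·0 + 700·11 + 700·9 + 300·0 = 14000.
Σwᵢyᵢ = 50·1 + 700·2 + 700·1 + 300·11 = 5450.
x* = 14000/1750 = 8.00, y* = 5450/1750 = 3.11.

(8.00, 3.11)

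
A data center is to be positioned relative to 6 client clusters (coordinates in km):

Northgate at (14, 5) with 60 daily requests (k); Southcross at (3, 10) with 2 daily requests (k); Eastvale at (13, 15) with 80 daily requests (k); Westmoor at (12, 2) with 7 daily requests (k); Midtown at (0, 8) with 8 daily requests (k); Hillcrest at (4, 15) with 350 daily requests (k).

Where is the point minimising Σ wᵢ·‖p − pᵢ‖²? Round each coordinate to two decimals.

(6.65, 13.51)

The minimiser of Σwᵢ‖p−pᵢ‖² is the weighted centroid p* = (Σwᵢpᵢ)/(Σwᵢ).
Σwᵢ = 507.
Σwᵢxᵢ = 60·14 + 2·3 + 80·13 + 7·12 + 8·0 + 350·4 = 3370.
Σwᵢyᵢ = 60·5 + 2·10 + 80·15 + 7·2 + 8·8 + 350·15 = 6848.
x* = 3370/507 = 6.65, y* = 6848/507 = 13.51.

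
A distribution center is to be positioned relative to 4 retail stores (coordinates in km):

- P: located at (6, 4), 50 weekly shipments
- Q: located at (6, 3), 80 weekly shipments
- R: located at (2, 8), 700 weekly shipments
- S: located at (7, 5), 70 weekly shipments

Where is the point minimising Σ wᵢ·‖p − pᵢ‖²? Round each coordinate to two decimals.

The minimiser of Σwᵢ‖p−pᵢ‖² is the weighted centroid p* = (Σwᵢpᵢ)/(Σwᵢ).
Σwᵢ = 900.
Σwᵢxᵢ = 50·6 + 80·6 + 700·2 + 70·7 = 2670.
Σwᵢyᵢ = 50·4 + 80·3 + 700·8 + 70·5 = 6390.
x* = 2670/900 = 2.97, y* = 6390/900 = 7.10.

(2.97, 7.10)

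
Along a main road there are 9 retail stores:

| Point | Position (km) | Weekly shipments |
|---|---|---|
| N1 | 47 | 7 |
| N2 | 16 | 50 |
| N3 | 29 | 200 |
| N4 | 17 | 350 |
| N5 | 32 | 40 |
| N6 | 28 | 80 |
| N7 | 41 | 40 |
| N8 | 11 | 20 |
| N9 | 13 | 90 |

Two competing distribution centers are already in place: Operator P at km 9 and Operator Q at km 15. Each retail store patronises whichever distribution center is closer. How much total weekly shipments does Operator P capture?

The indifferent point is the midpoint (9+15)/2 = 12; retail stores left of it (closer to Operator P at 9) go to Operator P, those right go to Operator Q.
  N8 at 11 (w=20) → Operator P
  N9 at 13 (w=90) → Operator Q
  N2 at 16 (w=50) → Operator Q
  N4 at 17 (w=350) → Operator Q
  N6 at 28 (w=80) → Operator Q
  N3 at 29 (w=200) → Operator Q
  N5 at 32 (w=40) → Operator Q
  N7 at 41 (w=40) → Operator Q
  N1 at 47 (w=7) → Operator Q
Operator P captures 20; Operator Q captures 857.

20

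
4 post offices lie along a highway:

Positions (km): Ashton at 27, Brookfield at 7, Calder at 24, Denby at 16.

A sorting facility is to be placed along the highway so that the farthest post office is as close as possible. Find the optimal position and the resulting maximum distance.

The 1-center on a line is the midpoint of the two extreme points: leftmost at 7, rightmost at 27.
Optimal location = (7 + 27)/2 = 17; maximum distance = (27 − 7)/2 = 10.

location 17, max distance 10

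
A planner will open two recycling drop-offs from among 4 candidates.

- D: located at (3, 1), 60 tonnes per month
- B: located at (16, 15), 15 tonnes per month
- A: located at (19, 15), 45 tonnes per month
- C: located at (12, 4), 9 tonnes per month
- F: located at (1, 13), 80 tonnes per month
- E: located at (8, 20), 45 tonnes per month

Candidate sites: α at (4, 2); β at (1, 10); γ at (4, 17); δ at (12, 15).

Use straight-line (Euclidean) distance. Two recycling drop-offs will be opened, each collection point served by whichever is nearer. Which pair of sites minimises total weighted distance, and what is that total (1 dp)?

Evaluate every pair (each demand assigned to the nearer of the two):
  {β, δ}: total = 1555.3
  {α, γ}: total = 1647.5
  {α, δ}: total = 1716.6
  {β, γ}: total = 1994.4
  {α, β}: total = 2026.2
  {γ, δ}: total = 2060.9
Best pair: {β, δ} with total 1555.3.

{β, δ}, total 1555.3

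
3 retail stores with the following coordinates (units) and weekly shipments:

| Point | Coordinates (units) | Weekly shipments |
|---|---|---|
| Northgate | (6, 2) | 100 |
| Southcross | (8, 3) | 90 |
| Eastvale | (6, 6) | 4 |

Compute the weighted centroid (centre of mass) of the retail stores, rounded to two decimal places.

The minimiser of Σwᵢ‖p−pᵢ‖² is the weighted centroid p* = (Σwᵢpᵢ)/(Σwᵢ).
Σwᵢ = 194.
Σwᵢxᵢ = 100·6 + 90·8 + 4·6 = 1344.
Σwᵢyᵢ = 100·2 + 90·3 + 4·6 = 494.
x* = 1344/194 = 6.93, y* = 494/194 = 2.55.

(6.93, 2.55)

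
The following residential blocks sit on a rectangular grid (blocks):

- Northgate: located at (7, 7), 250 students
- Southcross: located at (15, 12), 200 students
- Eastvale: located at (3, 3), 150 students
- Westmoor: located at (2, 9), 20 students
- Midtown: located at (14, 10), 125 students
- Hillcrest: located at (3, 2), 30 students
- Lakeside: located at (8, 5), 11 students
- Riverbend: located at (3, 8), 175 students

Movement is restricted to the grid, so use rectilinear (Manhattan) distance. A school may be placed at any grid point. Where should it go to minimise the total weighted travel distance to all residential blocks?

Manhattan distance separates: Σwᵢ(|x−xᵢ|+|y−yᵢ|) = Σwᵢ|x−xᵢ| + Σwᵢ|y−yᵢ|, so x and y are optimised independently as 1-D weighted medians.
Total weight W = 961; half = 480.5.
x-coordinate, sorted with cumulative weight:
  x=2 (Westmoor, w=20) cum 20
  x=3 (Eastvale, w=150) cum 170
  x=3 (Hillcrest, w=30) cum 200
  x=3 (Riverbend, w=175) cum 375
  x=7 (Northgate, w=250) cum 625  ← median
  x=8 (Lakeside, w=11) cum 636
  x=14 (Midtown, w=125) cum 761
  x=15 (Southcross, w=200) cum 961
⇒ x* = 7
y-coordinate, sorted with cumulative weight:
  y=2 (Hillcrest, w=30) cum 30
  y=3 (Eastvale, w=150) cum 180
  y=5 (Lakeside, w=11) cum 191
  y=7 (Northgate, w=250) cum 441
  y=8 (Riverbend, w=175) cum 616  ← median
  y=9 (Westmoor, w=20) cum 636
  y=10 (Midtown, w=125) cum 761
  y=12 (Southcross, w=200) cum 961
⇒ y* = 8

(7, 8)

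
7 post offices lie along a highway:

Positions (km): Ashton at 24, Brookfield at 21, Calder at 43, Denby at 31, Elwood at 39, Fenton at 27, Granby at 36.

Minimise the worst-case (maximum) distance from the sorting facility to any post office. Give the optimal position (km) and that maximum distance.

The 1-center on a line is the midpoint of the two extreme points: leftmost at 21, rightmost at 43.
Optimal location = (21 + 43)/2 = 32; maximum distance = (43 − 21)/2 = 11.

location 32, max distance 11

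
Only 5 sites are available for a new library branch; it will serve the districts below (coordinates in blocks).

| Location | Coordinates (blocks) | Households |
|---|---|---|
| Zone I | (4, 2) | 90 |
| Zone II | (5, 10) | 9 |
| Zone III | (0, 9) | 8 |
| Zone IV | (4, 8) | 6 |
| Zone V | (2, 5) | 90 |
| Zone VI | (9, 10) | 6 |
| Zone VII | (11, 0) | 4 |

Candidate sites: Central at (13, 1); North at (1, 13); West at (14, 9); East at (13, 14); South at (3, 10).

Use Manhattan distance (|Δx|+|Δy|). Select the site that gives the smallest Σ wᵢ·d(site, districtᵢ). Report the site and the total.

South, total 1526 blocks

Total weighted distance at each candidate:
  Central (13, 1): total = 2757
  North (1, 13): total = 2379
  West (14, 9): total = 3322
  East (13, 14): total = 4144
  South (3, 10): total = 1526
Minimum is at South with total 1526 blocks.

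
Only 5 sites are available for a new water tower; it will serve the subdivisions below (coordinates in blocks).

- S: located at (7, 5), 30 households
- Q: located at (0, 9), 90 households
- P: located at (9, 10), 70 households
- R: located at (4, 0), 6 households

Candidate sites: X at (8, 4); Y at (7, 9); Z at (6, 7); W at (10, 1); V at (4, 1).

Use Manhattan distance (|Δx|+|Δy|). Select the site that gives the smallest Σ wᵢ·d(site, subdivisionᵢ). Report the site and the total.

Total weighted distance at each candidate:
  X (8, 4): total = 1768
  Y (7, 9): total = 1032
  Z (6, 7): total = 1284
  W (10, 1): total = 2572
  V (4, 1): total = 2276
Minimum is at Y with total 1032 blocks.

Y, total 1032 blocks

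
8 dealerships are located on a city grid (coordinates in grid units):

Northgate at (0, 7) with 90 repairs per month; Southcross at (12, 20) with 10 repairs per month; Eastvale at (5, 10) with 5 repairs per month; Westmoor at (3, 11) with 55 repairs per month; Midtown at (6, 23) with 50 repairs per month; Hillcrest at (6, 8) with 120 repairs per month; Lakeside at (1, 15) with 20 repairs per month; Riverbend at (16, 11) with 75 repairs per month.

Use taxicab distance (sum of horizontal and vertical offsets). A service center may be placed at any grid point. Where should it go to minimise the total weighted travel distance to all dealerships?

(6, 10)

Manhattan distance separates: Σwᵢ(|x−xᵢ|+|y−yᵢ|) = Σwᵢ|x−xᵢ| + Σwᵢ|y−yᵢ|, so x and y are optimised independently as 1-D weighted medians.
Total weight W = 425; half = 212.5.
x-coordinate, sorted with cumulative weight:
  x=0 (Northgate, w=90) cum 90
  x=1 (Lakeside, w=20) cum 110
  x=3 (Westmoor, w=55) cum 165
  x=5 (Eastvale, w=5) cum 170
  x=6 (Midtown, w=50) cum 220  ← median
  x=6 (Hillcrest, w=120) cum 340
  x=12 (Southcross, w=10) cum 350
  x=16 (Riverbend, w=75) cum 425
⇒ x* = 6
y-coordinate, sorted with cumulative weight:
  y=7 (Northgate, w=90) cum 90
  y=8 (Hillcrest, w=120) cum 210
  y=10 (Eastvale, w=5) cum 215  ← median
  y=11 (Westmoor, w=55) cum 270
  y=11 (Riverbend, w=75) cum 345
  y=15 (Lakeside, w=20) cum 365
  y=20 (Southcross, w=10) cum 375
  y=23 (Midtown, w=50) cum 425
⇒ y* = 10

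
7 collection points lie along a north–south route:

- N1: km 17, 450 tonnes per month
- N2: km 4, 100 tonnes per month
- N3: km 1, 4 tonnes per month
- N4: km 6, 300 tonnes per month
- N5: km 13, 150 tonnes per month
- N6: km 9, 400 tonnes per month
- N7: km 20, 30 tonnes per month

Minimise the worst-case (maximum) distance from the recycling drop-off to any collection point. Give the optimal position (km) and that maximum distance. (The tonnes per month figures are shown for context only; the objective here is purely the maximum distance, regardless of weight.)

location 10.5, max distance 9.5

The 1-center on a line is the midpoint of the two extreme points: leftmost at 1, rightmost at 20.
Optimal location = (1 + 20)/2 = 10.5; maximum distance = (20 − 1)/2 = 9.5.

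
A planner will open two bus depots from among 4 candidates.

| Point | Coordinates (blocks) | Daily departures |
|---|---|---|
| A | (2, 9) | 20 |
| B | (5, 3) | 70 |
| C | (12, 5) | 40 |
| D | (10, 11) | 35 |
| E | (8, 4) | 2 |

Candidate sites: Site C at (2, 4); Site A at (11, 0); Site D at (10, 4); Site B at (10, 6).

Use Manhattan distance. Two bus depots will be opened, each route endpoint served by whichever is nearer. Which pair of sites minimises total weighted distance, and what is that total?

{Site C, Site B}, total 683

Evaluate every pair (each demand assigned to the nearer of the two):
  {Site C, Site B}: total = 683
  {Site C, Site D}: total = 749
  {Site D, Site B}: total = 939
  {Site A, Site D}: total = 1049
  {Site C, Site A}: total = 1052
  {Site A, Site B}: total = 1083
Best pair: {Site C, Site B} with total 683.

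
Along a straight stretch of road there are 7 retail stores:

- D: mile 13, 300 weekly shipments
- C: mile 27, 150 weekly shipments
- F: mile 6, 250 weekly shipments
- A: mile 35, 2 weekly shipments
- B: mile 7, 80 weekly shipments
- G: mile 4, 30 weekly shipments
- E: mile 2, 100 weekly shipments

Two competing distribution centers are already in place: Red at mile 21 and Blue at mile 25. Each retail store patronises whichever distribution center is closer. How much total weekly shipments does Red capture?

760

The indifferent point is the midpoint (21+25)/2 = 23; retail stores left of it (closer to Red at 21) go to Red, those right go to Blue.
  E at 2 (w=100) → Red
  G at 4 (w=30) → Red
  F at 6 (w=250) → Red
  B at 7 (w=80) → Red
  D at 13 (w=300) → Red
  C at 27 (w=150) → Blue
  A at 35 (w=2) → Blue
Red captures 760; Blue captures 152.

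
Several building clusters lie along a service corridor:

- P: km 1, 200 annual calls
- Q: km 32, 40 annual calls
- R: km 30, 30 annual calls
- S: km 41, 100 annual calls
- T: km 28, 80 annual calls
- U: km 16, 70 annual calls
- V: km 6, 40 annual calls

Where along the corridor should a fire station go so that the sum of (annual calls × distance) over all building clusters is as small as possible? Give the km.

For a sum of weighted absolute distances on a line, the optimum is the weighted median (not the mean). Total weight W = 560; half-weight = 280.
Sort by position and accumulate weight:
  km 1 (P, w=200) → cum 200
  km 6 (V, w=40) → cum 240
  km 16 (U, w=70) → cum 310  ≥ 280 → median here
  km 28 (T, w=80) → cum 390
  km 30 (R, w=30) → cum 420
  km 32 (Q, w=40) → cum 460
  km 41 (S, w=100) → cum 560
Optimal location: km 16.

x = 16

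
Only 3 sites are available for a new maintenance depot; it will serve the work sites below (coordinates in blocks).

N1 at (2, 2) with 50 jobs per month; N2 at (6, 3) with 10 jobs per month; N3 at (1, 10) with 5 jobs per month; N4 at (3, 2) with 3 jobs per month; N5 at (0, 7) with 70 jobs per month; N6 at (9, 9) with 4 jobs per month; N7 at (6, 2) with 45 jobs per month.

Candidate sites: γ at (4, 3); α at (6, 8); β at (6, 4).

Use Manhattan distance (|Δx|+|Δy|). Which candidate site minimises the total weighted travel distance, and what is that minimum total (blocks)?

Total weighted distance at each candidate:
  γ (4, 3): total = 965
  α (6, 8): total = 1388
  β (6, 4): total = 1132
Minimum is at γ with total 965 blocks.

γ, total 965 blocks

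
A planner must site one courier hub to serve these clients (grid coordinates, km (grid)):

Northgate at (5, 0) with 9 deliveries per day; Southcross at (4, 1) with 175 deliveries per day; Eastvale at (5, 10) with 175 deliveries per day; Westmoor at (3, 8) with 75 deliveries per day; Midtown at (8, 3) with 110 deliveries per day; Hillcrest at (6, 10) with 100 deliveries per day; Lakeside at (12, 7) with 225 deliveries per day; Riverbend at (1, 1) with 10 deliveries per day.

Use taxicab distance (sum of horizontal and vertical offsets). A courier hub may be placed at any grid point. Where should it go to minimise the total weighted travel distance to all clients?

(5, 7)

Manhattan distance separates: Σwᵢ(|x−xᵢ|+|y−yᵢ|) = Σwᵢ|x−xᵢ| + Σwᵢ|y−yᵢ|, so x and y are optimised independently as 1-D weighted medians.
Total weight W = 879; half = 439.5.
x-coordinate, sorted with cumulative weight:
  x=1 (Riverbend, w=10) cum 10
  x=3 (Westmoor, w=75) cum 85
  x=4 (Southcross, w=175) cum 260
  x=5 (Northgate, w=9) cum 269
  x=5 (Eastvale, w=175) cum 444  ← median
  x=6 (Hillcrest, w=100) cum 544
  x=8 (Midtown, w=110) cum 654
  x=12 (Lakeside, w=225) cum 879
⇒ x* = 5
y-coordinate, sorted with cumulative weight:
  y=0 (Northgate, w=9) cum 9
  y=1 (Southcross, w=175) cum 184
  y=1 (Riverbend, w=10) cum 194
  y=3 (Midtown, w=110) cum 304
  y=7 (Lakeside, w=225) cum 529  ← median
  y=8 (Westmoor, w=75) cum 604
  y=10 (Eastvale, w=175) cum 779
  y=10 (Hillcrest, w=100) cum 879
⇒ y* = 7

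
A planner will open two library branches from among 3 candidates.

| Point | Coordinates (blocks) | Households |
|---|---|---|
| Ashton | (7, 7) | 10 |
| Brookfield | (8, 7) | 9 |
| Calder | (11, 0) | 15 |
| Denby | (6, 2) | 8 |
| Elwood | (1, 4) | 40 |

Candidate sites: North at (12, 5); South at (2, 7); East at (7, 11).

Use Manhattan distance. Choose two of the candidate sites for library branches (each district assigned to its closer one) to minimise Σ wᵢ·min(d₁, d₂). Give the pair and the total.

Evaluate every pair (each demand assigned to the nearer of the two):
  {North, South}: total = 426
  {South, East}: total = 542
  {North, East}: total = 727
Best pair: {North, South} with total 426.

{North, South}, total 426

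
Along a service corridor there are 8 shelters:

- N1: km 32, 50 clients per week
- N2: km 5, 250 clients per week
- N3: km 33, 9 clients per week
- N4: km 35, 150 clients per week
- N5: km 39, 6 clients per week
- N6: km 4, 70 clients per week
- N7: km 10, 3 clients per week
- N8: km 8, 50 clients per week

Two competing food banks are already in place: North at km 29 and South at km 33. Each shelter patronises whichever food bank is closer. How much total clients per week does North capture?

The indifferent point is the midpoint (29+33)/2 = 31; shelters left of it (closer to North at 29) go to North, those right go to South.
  N6 at 4 (w=70) → North
  N2 at 5 (w=250) → North
  N8 at 8 (w=50) → North
  N7 at 10 (w=3) → North
  N1 at 32 (w=50) → South
  N3 at 33 (w=9) → South
  N4 at 35 (w=150) → South
  N5 at 39 (w=6) → South
North captures 373; South captures 215.

373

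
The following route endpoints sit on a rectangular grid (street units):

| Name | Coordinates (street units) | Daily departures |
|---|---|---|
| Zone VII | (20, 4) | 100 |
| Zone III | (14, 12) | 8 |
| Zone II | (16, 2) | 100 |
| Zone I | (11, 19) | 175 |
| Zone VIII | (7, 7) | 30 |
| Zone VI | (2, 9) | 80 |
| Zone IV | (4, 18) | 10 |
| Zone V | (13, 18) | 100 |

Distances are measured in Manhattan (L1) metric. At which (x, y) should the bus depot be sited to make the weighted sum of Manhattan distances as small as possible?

Manhattan distance separates: Σwᵢ(|x−xᵢ|+|y−yᵢ|) = Σwᵢ|x−xᵢ| + Σwᵢ|y−yᵢ|, so x and y are optimised independently as 1-D weighted medians.
Total weight W = 603; half = 301.5.
x-coordinate, sorted with cumulative weight:
  x=2 (Zone VI, w=80) cum 80
  x=4 (Zone IV, w=10) cum 90
  x=7 (Zone VIII, w=30) cum 120
  x=11 (Zone I, w=175) cum 295
  x=13 (Zone V, w=100) cum 395  ← median
  x=14 (Zone III, w=8) cum 403
  x=16 (Zone II, w=100) cum 503
  x=20 (Zone VII, w=100) cum 603
⇒ x* = 13
y-coordinate, sorted with cumulative weight:
  y=2 (Zone II, w=100) cum 100
  y=4 (Zone VII, w=100) cum 200
  y=7 (Zone VIII, w=30) cum 230
  y=9 (Zone VI, w=80) cum 310  ← median
  y=12 (Zone III, w=8) cum 318
  y=18 (Zone IV, w=10) cum 328
  y=18 (Zone V, w=100) cum 428
  y=19 (Zone I, w=175) cum 603
⇒ y* = 9

(13, 9)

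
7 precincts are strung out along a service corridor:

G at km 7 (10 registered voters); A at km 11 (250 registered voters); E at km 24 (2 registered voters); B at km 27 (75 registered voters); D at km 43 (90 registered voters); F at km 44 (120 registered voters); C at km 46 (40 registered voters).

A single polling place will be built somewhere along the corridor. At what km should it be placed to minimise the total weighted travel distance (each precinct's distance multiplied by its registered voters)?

For a sum of weighted absolute distances on a line, the optimum is the weighted median (not the mean). Total weight W = 587; half-weight = 293.5.
Sort by position and accumulate weight:
  km 7 (G, w=10) → cum 10
  km 11 (A, w=250) → cum 260
  km 24 (E, w=2) → cum 262
  km 27 (B, w=75) → cum 337  ≥ 293.5 → median here
  km 43 (D, w=90) → cum 427
  km 44 (F, w=120) → cum 547
  km 46 (C, w=40) → cum 587
Optimal location: km 27.

x = 27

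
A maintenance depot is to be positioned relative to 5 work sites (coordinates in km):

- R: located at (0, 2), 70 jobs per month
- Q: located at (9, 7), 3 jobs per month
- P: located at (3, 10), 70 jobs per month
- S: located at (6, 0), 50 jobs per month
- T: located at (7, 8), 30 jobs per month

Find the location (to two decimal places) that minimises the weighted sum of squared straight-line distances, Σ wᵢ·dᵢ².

The minimiser of Σwᵢ‖p−pᵢ‖² is the weighted centroid p* = (Σwᵢpᵢ)/(Σwᵢ).
Σwᵢ = 223.
Σwᵢxᵢ = 70·0 + 3·9 + 70·3 + 50·6 + 30·7 = 747.
Σwᵢyᵢ = 70·2 + 3·7 + 70·10 + 50·0 + 30·8 = 1101.
x* = 747/223 = 3.35, y* = 1101/223 = 4.94.

(3.35, 4.94)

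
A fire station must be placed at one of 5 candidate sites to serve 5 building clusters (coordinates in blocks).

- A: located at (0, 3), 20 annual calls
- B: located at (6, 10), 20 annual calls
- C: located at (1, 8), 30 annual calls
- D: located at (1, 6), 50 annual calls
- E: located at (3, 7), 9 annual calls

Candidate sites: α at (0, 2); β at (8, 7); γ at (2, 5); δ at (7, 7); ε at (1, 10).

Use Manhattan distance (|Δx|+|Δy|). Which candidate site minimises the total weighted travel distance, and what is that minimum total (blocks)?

Total weighted distance at each candidate:
  α (0, 2): total = 832
  β (8, 7): total = 1025
  γ (2, 5): total = 507
  δ (7, 7): total = 896
  ε (1, 10): total = 565
Minimum is at γ with total 507 blocks.

γ, total 507 blocks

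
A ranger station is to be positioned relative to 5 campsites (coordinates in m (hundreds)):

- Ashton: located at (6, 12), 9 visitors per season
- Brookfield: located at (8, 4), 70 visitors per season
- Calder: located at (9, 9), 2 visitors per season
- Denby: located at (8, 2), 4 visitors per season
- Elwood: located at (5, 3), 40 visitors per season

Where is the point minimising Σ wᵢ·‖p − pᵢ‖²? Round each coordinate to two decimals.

The minimiser of Σwᵢ‖p−pᵢ‖² is the weighted centroid p* = (Σwᵢpᵢ)/(Σwᵢ).
Σwᵢ = 125.
Σwᵢxᵢ = 9·6 + 70·8 + 2·9 + 4·8 + 40·5 = 864.
Σwᵢyᵢ = 9·12 + 70·4 + 2·9 + 4·2 + 40·3 = 534.
x* = 864/125 = 6.91, y* = 534/125 = 4.27.

(6.91, 4.27)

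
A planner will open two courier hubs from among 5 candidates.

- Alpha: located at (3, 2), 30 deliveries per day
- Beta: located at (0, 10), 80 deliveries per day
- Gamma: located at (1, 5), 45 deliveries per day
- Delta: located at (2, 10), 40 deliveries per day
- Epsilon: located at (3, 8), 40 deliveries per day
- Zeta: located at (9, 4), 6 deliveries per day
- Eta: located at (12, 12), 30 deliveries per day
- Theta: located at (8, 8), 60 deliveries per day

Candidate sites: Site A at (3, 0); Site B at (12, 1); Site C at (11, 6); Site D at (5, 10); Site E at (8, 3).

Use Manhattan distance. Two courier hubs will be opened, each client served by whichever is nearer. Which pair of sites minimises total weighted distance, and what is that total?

{Site A, Site D}, total 1685

Evaluate every pair (each demand assigned to the nearer of the two):
  {Site A, Site D}: total = 1685
  {Site D, Site E}: total = 1847
  {Site C, Site D}: total = 1919
  {Site B, Site D}: total = 1991
  {Site A, Site C}: total = 2709
  {Site A, Site E}: total = 2877
  {Site A, Site B}: total = 3201
  {Site C, Site E}: total = 3227
  {Site B, Site E}: total = 3347
  {Site B, Site C}: total = 3449
Best pair: {Site A, Site D} with total 1685.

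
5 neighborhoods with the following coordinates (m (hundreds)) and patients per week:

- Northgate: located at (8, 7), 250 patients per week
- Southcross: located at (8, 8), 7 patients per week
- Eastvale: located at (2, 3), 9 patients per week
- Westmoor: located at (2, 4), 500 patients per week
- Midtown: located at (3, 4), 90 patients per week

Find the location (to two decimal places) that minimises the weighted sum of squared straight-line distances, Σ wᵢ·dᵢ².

The minimiser of Σwᵢ‖p−pᵢ‖² is the weighted centroid p* = (Σwᵢpᵢ)/(Σwᵢ).
Σwᵢ = 856.
Σwᵢxᵢ = 250·8 + 7·8 + 9·2 + 500·2 + 90·3 = 3344.
Σwᵢyᵢ = 250·7 + 7·8 + 9·3 + 500·4 + 90·4 = 4193.
x* = 3344/856 = 3.91, y* = 4193/856 = 4.90.

(3.91, 4.90)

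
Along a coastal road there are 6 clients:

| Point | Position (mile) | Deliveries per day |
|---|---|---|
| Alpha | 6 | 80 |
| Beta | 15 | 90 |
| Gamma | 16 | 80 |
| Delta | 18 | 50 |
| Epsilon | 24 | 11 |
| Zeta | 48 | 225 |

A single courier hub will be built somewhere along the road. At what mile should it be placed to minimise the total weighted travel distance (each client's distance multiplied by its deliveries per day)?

x = 18

For a sum of weighted absolute distances on a line, the optimum is the weighted median (not the mean). Total weight W = 536; half-weight = 268.
Sort by position and accumulate weight:
  mile 6 (Alpha, w=80) → cum 80
  mile 15 (Beta, w=90) → cum 170
  mile 16 (Gamma, w=80) → cum 250
  mile 18 (Delta, w=50) → cum 300  ≥ 268 → median here
  mile 24 (Epsilon, w=11) → cum 311
  mile 48 (Zeta, w=225) → cum 536
Optimal location: mile 18.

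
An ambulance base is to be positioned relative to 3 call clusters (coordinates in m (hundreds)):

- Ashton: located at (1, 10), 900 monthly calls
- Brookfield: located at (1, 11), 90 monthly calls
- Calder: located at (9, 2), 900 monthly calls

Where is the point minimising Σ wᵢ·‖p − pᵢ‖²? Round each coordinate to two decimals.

The minimiser of Σwᵢ‖p−pᵢ‖² is the weighted centroid p* = (Σwᵢpᵢ)/(Σwᵢ).
Σwᵢ = 1890.
Σwᵢxᵢ = 900·1 + 90·1 + 900·9 = 9090.
Σwᵢyᵢ = 900·10 + 90·11 + 900·2 = 11790.
x* = 9090/1890 = 4.81, y* = 11790/1890 = 6.24.

(4.81, 6.24)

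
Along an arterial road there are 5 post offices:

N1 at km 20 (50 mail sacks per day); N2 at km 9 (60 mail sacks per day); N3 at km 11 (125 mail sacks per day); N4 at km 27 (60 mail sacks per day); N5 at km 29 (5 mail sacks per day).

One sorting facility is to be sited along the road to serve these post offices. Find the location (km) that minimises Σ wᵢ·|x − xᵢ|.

For a sum of weighted absolute distances on a line, the optimum is the weighted median (not the mean). Total weight W = 300; half-weight = 150.
Sort by position and accumulate weight:
  km 9 (N2, w=60) → cum 60
  km 11 (N3, w=125) → cum 185  ≥ 150 → median here
  km 20 (N1, w=50) → cum 235
  km 27 (N4, w=60) → cum 295
  km 29 (N5, w=5) → cum 300
Optimal location: km 11.

x = 11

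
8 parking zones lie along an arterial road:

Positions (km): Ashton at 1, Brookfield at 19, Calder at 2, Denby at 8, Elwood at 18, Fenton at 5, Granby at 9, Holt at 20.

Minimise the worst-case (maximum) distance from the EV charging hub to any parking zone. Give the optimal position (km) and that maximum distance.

The 1-center on a line is the midpoint of the two extreme points: leftmost at 1, rightmost at 20.
Optimal location = (1 + 20)/2 = 10.5; maximum distance = (20 − 1)/2 = 9.5.

location 10.5, max distance 9.5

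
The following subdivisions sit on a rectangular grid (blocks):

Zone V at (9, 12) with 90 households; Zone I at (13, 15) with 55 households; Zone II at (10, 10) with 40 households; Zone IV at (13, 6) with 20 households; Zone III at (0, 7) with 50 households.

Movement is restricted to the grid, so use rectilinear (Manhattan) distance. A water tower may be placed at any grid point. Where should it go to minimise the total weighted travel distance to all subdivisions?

(9, 12)

Manhattan distance separates: Σwᵢ(|x−xᵢ|+|y−yᵢ|) = Σwᵢ|x−xᵢ| + Σwᵢ|y−yᵢ|, so x and y are optimised independently as 1-D weighted medians.
Total weight W = 255; half = 127.5.
x-coordinate, sorted with cumulative weight:
  x=0 (Zone III, w=50) cum 50
  x=9 (Zone V, w=90) cum 140  ← median
  x=10 (Zone II, w=40) cum 180
  x=13 (Zone I, w=55) cum 235
  x=13 (Zone IV, w=20) cum 255
⇒ x* = 9
y-coordinate, sorted with cumulative weight:
  y=6 (Zone IV, w=20) cum 20
  y=7 (Zone III, w=50) cum 70
  y=10 (Zone II, w=40) cum 110
  y=12 (Zone V, w=90) cum 200  ← median
  y=15 (Zone I, w=55) cum 255
⇒ y* = 12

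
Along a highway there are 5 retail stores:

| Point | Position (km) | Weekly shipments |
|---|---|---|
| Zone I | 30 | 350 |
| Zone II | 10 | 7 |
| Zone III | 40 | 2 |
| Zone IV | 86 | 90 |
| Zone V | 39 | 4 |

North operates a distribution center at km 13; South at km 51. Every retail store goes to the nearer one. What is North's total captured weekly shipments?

357

The indifferent point is the midpoint (13+51)/2 = 32; retail stores left of it (closer to North at 13) go to North, those right go to South.
  Zone II at 10 (w=7) → North
  Zone I at 30 (w=350) → North
  Zone V at 39 (w=4) → South
  Zone III at 40 (w=2) → South
  Zone IV at 86 (w=90) → South
North captures 357; South captures 96.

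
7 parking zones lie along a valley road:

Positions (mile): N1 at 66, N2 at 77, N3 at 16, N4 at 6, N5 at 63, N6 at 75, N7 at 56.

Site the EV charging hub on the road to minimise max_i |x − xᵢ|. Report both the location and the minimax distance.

The 1-center on a line is the midpoint of the two extreme points: leftmost at 6, rightmost at 77.
Optimal location = (6 + 77)/2 = 41.5; maximum distance = (77 − 6)/2 = 35.5.

location 41.5, max distance 35.5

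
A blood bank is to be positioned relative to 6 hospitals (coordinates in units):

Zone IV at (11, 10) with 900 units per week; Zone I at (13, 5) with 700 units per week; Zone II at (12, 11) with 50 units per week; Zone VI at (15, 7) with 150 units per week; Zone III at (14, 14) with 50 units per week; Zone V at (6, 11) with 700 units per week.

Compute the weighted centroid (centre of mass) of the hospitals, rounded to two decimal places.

The minimiser of Σwᵢ‖p−pᵢ‖² is the weighted centroid p* = (Σwᵢpᵢ)/(Σwᵢ).
Σwᵢ = 2550.
Σwᵢxᵢ = 900·11 + 700·13 + 50·12 + 150·15 + 50·14 + 700·6 = 26750.
Σwᵢyᵢ = 900·10 + 700·5 + 50·11 + 150·7 + 50·14 + 700·11 = 22500.
x* = 26750/2550 = 10.49, y* = 22500/2550 = 8.82.

(10.49, 8.82)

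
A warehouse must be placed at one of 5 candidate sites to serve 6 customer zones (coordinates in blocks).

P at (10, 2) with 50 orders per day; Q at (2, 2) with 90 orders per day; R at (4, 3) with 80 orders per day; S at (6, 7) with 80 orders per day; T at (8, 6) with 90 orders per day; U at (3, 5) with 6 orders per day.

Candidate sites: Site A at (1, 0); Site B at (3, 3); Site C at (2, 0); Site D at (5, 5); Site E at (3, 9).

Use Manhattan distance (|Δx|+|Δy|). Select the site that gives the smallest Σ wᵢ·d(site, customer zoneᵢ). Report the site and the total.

Total weighted distance at each candidate:
  Site A (1, 0): total = 3472
  Site B (3, 3): total = 1952
  Site C (2, 0): total = 3076
  Site D (5, 5): total = 1792
  Site E (3, 9): total = 3124
Minimum is at Site D with total 1792 blocks.

Site D, total 1792 blocks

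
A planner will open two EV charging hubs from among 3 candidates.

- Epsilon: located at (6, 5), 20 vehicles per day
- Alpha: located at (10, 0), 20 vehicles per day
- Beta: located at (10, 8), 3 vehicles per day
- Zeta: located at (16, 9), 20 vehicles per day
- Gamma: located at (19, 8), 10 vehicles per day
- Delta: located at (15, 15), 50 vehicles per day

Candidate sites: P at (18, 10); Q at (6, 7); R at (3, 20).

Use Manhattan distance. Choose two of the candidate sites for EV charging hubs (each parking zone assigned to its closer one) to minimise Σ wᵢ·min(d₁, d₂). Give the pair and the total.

{P, Q}, total 765

Evaluate every pair (each demand assigned to the nearer of the two):
  {P, Q}: total = 765
  {P, R}: total = 1220
  {Q, R}: total = 1505
Best pair: {P, Q} with total 765.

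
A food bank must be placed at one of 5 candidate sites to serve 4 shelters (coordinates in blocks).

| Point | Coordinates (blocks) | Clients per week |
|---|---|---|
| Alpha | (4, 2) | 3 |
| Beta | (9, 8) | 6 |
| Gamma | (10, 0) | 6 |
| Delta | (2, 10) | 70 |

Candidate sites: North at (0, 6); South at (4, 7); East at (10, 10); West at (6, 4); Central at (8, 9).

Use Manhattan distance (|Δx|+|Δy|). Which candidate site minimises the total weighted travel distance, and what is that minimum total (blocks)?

Total weighted distance at each candidate:
  North (0, 6): total = 606
  South (4, 7): total = 479
  East (10, 10): total = 680
  West (6, 4): total = 802
  Central (8, 9): total = 601
Minimum is at South with total 479 blocks.

South, total 479 blocks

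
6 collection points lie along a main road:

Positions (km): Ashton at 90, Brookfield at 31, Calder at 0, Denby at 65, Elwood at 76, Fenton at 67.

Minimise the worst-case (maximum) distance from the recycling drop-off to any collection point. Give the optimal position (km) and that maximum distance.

The 1-center on a line is the midpoint of the two extreme points: leftmost at 0, rightmost at 90.
Optimal location = (0 + 90)/2 = 45; maximum distance = (90 − 0)/2 = 45.

location 45, max distance 45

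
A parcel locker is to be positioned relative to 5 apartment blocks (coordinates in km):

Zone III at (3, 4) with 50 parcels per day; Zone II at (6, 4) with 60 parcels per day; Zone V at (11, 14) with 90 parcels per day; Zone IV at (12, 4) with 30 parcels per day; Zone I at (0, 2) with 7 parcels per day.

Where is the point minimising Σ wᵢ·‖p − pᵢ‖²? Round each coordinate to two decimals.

The minimiser of Σwᵢ‖p−pᵢ‖² is the weighted centroid p* = (Σwᵢpᵢ)/(Σwᵢ).
Σwᵢ = 237.
Σwᵢxᵢ = 50·3 + 60·6 + 90·11 + 30·12 + 7·0 = 1860.
Σwᵢyᵢ = 50·4 + 60·4 + 90·14 + 30·4 + 7·2 = 1834.
x* = 1860/237 = 7.85, y* = 1834/237 = 7.74.

(7.85, 7.74)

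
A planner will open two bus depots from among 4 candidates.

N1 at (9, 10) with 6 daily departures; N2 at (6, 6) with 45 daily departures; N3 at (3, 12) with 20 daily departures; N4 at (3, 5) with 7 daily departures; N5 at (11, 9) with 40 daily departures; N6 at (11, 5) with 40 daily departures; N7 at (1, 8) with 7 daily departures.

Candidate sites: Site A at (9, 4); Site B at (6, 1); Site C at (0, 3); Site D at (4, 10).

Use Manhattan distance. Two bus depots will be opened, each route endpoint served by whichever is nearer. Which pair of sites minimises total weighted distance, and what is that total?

Evaluate every pair (each demand assigned to the nearer of the two):
  {Site A, Site D}: total = 792
  {Site A, Site C}: total = 978
  {Site B, Site D}: total = 1072
  {Site A, Site B}: total = 1074
  {Site C, Site D}: total = 1230
  {Site B, Site C}: total = 1494
Best pair: {Site A, Site D} with total 792.

{Site A, Site D}, total 792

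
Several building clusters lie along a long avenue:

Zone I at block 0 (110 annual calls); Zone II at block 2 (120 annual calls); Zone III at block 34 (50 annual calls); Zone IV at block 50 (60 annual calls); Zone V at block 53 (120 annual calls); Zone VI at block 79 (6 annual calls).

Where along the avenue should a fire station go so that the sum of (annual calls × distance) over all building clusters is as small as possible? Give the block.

For a sum of weighted absolute distances on a line, the optimum is the weighted median (not the mean). Total weight W = 466; half-weight = 233.
Sort by position and accumulate weight:
  block 0 (Zone I, w=110) → cum 110
  block 2 (Zone II, w=120) → cum 230
  block 34 (Zone III, w=50) → cum 280  ≥ 233 → median here
  block 50 (Zone IV, w=60) → cum 340
  block 53 (Zone V, w=120) → cum 460
  block 79 (Zone VI, w=6) → cum 466
Optimal location: block 34.

x = 34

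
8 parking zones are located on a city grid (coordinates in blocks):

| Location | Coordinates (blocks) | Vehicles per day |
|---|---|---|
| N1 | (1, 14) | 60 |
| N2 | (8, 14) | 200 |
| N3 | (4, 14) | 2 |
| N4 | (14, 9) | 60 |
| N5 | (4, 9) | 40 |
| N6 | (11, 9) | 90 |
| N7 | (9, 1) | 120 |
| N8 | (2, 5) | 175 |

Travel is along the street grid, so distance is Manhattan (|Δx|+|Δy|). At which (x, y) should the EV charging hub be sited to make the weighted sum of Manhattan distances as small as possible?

(8, 9)

Manhattan distance separates: Σwᵢ(|x−xᵢ|+|y−yᵢ|) = Σwᵢ|x−xᵢ| + Σwᵢ|y−yᵢ|, so x and y are optimised independently as 1-D weighted medians.
Total weight W = 747; half = 373.5.
x-coordinate, sorted with cumulative weight:
  x=1 (N1, w=60) cum 60
  x=2 (N8, w=175) cum 235
  x=4 (N3, w=2) cum 237
  x=4 (N5, w=40) cum 277
  x=8 (N2, w=200) cum 477  ← median
  x=9 (N7, w=120) cum 597
  x=11 (N6, w=90) cum 687
  x=14 (N4, w=60) cum 747
⇒ x* = 8
y-coordinate, sorted with cumulative weight:
  y=1 (N7, w=120) cum 120
  y=5 (N8, w=175) cum 295
  y=9 (N4, w=60) cum 355
  y=9 (N5, w=40) cum 395  ← median
  y=9 (N6, w=90) cum 485
  y=14 (N1, w=60) cum 545
  y=14 (N2, w=200) cum 745
  y=14 (N3, w=2) cum 747
⇒ y* = 9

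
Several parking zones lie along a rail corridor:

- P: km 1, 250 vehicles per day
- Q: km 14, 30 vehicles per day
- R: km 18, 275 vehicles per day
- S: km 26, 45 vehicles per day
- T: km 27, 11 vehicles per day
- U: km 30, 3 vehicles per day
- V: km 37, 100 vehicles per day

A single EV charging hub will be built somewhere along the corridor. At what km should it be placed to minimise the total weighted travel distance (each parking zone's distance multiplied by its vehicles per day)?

For a sum of weighted absolute distances on a line, the optimum is the weighted median (not the mean). Total weight W = 714; half-weight = 357.
Sort by position and accumulate weight:
  km 1 (P, w=250) → cum 250
  km 14 (Q, w=30) → cum 280
  km 18 (R, w=275) → cum 555  ≥ 357 → median here
  km 26 (S, w=45) → cum 600
  km 27 (T, w=11) → cum 611
  km 30 (U, w=3) → cum 614
  km 37 (V, w=100) → cum 714
Optimal location: km 18.

x = 18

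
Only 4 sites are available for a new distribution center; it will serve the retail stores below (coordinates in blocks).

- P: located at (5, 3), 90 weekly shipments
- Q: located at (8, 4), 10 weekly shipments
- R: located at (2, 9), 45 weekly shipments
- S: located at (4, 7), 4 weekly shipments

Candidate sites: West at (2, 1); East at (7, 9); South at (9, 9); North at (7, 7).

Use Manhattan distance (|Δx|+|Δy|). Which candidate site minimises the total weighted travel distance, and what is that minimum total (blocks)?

North, total 907 blocks

Total weighted distance at each candidate:
  West (2, 1): total = 932
  East (7, 9): total = 1025
  South (9, 9): total = 1303
  North (7, 7): total = 907
Minimum is at North with total 907 blocks.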